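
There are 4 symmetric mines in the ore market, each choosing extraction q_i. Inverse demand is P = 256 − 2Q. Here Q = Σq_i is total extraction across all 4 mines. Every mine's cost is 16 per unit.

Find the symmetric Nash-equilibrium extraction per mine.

24

A representative mine's profit is π_i = q_i(256 − 2Q) − 16q_i, with Q = q_i + Σ_{j≠i} q_j.
First-order condition: 240 − 4q_i − 2Σ_{j≠i} q_j = 0.
Imposing symmetry (q_j = q for all j) turns Σ_{j≠i} q_j into 3q, so 240 = 10q and q = 24.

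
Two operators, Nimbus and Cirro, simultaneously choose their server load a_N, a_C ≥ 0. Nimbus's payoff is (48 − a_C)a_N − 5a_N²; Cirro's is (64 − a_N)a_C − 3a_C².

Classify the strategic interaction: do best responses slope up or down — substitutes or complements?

strategic substitutes

Expanding Nimbus's payoff: 48a_N − a_Ca_N − 5a_N².
∂π/∂a_N = 48 − a_C − 10a_N = 0, so a_N = 4.8 − 0.1a_C.
The best-response slope da_N/da_C = −0.1 < 0: the reaction function is downward-sloping, so the choices are strategic substitutes.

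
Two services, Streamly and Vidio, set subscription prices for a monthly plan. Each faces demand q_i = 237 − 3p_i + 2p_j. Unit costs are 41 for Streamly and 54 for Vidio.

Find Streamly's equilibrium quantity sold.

154.3125

Streamly's profit: π = (p_{Streamly} − 41)(237 − 3p_{Streamly} + 2p_{Vidio}).
∂π/∂p_{Streamly} = 360 − 6p_{Streamly} + 2p_{Vidio} = 0 ⇒ p_{Streamly} = 60 + (1/3)p_{Vidio}.
Similarly p_{Vidio} = 66.5 + (1/3)p_{Streamly}.
Solving the two reaction functions simultaneously: (1 − (1/3)(1/3))p_{Streamly} = 60 + (1/3)·66.5, so (8/9)p_{Streamly} = 493/6 and p_{Streamly} = 92.4375.
Then p_{Vidio} = 66.5 + (1/3)·92.4375 = 97.3125.
q_{Streamly} = 237 − 3·92.4375 + 2·97.3125 = 154.3125.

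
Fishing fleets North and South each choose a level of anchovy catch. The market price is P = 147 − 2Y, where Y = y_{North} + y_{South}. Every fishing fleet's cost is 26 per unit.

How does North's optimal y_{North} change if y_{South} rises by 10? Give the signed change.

-5

Fishing fleet North's profit: π = y_{North}(147 − 2(y_{North} + y_{South})) − 26y_{North}.
∂π/∂y_{North} = 121 − 4y_{North} − 2y_{South} = 0, so y_{North} = 30.25 − 0.5y_{South}.
The reaction-function slope is −0.5, so a 10-unit rise in y_{South} moves y_{North} by −0.5 × 10 = −5. North's best response falls — the actions are strategic substitutes.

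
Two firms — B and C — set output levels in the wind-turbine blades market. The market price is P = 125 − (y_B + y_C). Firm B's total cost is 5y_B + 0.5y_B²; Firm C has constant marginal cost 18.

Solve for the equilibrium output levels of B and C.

26.6, 40.2

Firm B's profit: π = y_B(125 − (y_B + y_C)) − 5y_B − 0.5y_B².
∂π/∂y_B = 120 − 3y_B − y_C = 0, so y_B = 40 − (1/3)y_C.
For C: ∂π/∂y_C = 107 − 2y_C − y_B = 0 ⇒ y_C = 53.5 − 0.5y_B.
Substituting the second reaction function into the first: y_B = 40 − (1/3)(53.5 − 0.5y_B), which gives (5/6)y_B = 133/6 ⇒ y_B = 26.6.
Then y_C = 53.5 − 0.5·26.6 = 40.2.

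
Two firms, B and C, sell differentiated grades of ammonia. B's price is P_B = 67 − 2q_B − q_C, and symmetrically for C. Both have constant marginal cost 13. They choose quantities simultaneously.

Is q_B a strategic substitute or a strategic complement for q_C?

Firm B's profit: π = q_B(67 − 2q_B − q_C) − 13q_B.
∂π/∂q_B = 54 − 4q_B − q_C = 0 ⇒ q_B = 13.5 − 0.25q_C.
The best-response slope dq_B/dq_C = −0.25 < 0: the reaction function is downward-sloping, so the choices are strategic substitutes.

strategic substitutes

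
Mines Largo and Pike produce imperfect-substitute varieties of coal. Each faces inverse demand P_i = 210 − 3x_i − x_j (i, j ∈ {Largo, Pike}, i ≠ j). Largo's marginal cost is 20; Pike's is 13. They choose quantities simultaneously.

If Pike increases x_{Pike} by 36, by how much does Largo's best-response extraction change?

Mine Largo's profit: π = x_{Largo}(210 − 3x_{Largo} − x_{Pike}) − 20x_{Largo}.
∂π/∂x_{Largo} = 190 − 6x_{Largo} − x_{Pike} = 0 ⇒ x_{Largo} = 95/3 − (1/6)x_{Pike}.
The reaction-function slope is −1/6, so a 36-unit rise in x_{Pike} moves x_{Largo} by −1/6 × 36 = −6. Largo's best response falls — the actions are strategic substitutes.

-6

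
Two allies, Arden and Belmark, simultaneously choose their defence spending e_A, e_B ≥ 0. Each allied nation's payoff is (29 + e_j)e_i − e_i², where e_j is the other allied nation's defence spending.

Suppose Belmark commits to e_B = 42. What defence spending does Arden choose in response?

35.5

Arden's payoff is (29 + e_B)e_A − e_A².
∂π/∂e_A = 29 + e_B − 2e_A = 0, so e_A = 14.5 + 0.5e_B.
At e_B = 42: e_A = 14.5 + 0.5·42 = 35.5.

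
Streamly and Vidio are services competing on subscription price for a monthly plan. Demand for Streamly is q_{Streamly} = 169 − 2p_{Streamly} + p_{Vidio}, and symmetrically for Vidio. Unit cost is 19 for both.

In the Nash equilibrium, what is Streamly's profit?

5000

Streamly's profit: π = (p_{Streamly} − 19)(169 − 2p_{Streamly} + p_{Vidio}).
∂π/∂p_{Streamly} = 207 − 4p_{Streamly} + p_{Vidio} = 0 ⇒ p_{Streamly} = 51.75 + 0.25p_{Vidio}.
Setting p_{Streamly} = p_{Vidio} in the reaction function: p_{Streamly} = 51.75 + 0.25p_{Streamly}, so p_{Streamly} = 51.75 / 0.75 = 69.
q_{Streamly} = 169 − 2·69 + 69 = 100.
Profit = (69 − 19)·100 = 5000.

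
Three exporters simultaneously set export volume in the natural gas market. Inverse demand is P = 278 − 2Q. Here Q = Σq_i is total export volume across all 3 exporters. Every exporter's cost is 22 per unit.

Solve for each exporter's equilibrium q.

A representative exporter's profit is π_i = q_i(278 − 2Q) − 22q_i, with Q = q_i + Σ_{j≠i} q_j.
First-order condition: 256 − 4q_i − 2Σ_{j≠i} q_j = 0.
With identical exporters, set every q_j = q: then 256 − 4q − 4q = 0, i.e. q = 256/8 = 32.

32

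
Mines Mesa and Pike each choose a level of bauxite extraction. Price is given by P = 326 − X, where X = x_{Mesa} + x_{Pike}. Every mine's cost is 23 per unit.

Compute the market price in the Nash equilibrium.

Mine Mesa's profit: π = x_{Mesa}(326 − (x_{Mesa} + x_{Pike})) − 23x_{Mesa}.
∂π/∂x_{Mesa} = 303 − 2x_{Mesa} − x_{Pike} = 0, so x_{Mesa} = 151.5 − 0.5x_{Pike}.
By symmetry x_{Pike} = x_{Mesa}; substituting into the reaction function, 1.5x_{Mesa} = 151.5 and x_{Mesa} = 101.
Equilibrium price: P = 326 − 202 = 124.

124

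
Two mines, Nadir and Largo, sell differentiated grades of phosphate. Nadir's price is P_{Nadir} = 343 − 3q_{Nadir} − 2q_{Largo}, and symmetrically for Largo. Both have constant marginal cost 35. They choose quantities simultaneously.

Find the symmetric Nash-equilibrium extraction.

38.5

Mine Nadir's profit: π = q_{Nadir}(343 − 3q_{Nadir} − 2q_{Largo}) − 35q_{Nadir}.
∂π/∂q_{Nadir} = 308 − 6q_{Nadir} − 2q_{Largo} = 0 ⇒ q_{Nadir} = 154/3 − (1/3)q_{Largo}.
Setting q_{Nadir} = q_{Largo} in the reaction function: q_{Nadir} = 154/3 − (1/3)q_{Nadir}, so q_{Nadir} = (154/3) / (4/3) = 38.5.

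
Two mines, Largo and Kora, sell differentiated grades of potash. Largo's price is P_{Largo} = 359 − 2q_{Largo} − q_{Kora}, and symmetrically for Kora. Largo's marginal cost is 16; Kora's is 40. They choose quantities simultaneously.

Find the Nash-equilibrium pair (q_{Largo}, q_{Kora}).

70.2, 62.2

Mine Largo's profit: π = q_{Largo}(359 − 2q_{Largo} − q_{Kora}) − 16q_{Largo}.
∂π/∂q_{Largo} = 343 − 4q_{Largo} − q_{Kora} = 0 ⇒ q_{Largo} = 85.75 − 0.25q_{Kora}.
Similarly q_{Kora} = 79.75 − 0.25q_{Largo}.
Solving the two reaction functions simultaneously: (1 − (−0.25)(−0.25))q_{Largo} = 85.75 − 0.25·79.75, so 0.9375q_{Largo} = 65.8125 and q_{Largo} = 70.2.
Then q_{Kora} = 79.75 − 0.25·70.2 = 62.2.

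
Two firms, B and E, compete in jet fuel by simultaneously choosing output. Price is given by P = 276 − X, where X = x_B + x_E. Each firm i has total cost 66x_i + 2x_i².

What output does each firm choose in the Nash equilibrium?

30

Firm B's profit: π = x_B(276 − (x_B + x_E)) − 66x_B − 2x_B².
∂π/∂x_B = 210 − 6x_B − x_E = 0, so x_B = 35 − (1/6)x_E.
Setting x_B = x_E in the reaction function: x_B = 35 − (1/6)x_B, so x_B = 35 / (7/6) = 30.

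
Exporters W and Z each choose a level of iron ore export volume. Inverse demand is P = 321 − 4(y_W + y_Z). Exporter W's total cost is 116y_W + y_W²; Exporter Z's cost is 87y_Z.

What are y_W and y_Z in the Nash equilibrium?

11, 23.75

Exporter W's profit: π = y_W(321 − 4(y_W + y_Z)) − 116y_W − y_W².
∂π/∂y_W = 205 − 10y_W − 4y_Z = 0, so y_W = 20.5 − 0.4y_Z.
For Z: ∂π/∂y_Z = 234 − 8y_Z − 4y_W = 0 ⇒ y_Z = 29.25 − 0.5y_W.
Plugging y_Z into W's best response: y_W = 20.5 − 0.4(29.25 − 0.5y_W) ⇒ 0.8y_W = 8.8, so y_W = 11.
Then y_Z = 29.25 − 0.5·11 = 23.75.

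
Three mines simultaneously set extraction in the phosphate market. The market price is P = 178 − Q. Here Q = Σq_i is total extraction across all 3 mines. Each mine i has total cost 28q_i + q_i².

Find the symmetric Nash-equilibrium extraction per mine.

A representative mine's profit is π_i = q_i(178 − Q) − 28q_i − q_i², with Q = q_i + Σ_{j≠i} q_j.
First-order condition: 150 − 4q_i − Σ_{j≠i} q_j = 0.
With identical mines, set every q_j = q: then 150 − 4q − 2q = 0, i.e. q = 150/6 = 25.

25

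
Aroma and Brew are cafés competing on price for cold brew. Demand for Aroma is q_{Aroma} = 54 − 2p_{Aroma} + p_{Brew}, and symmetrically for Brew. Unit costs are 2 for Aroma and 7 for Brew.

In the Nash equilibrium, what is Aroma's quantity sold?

Aroma's profit: π = (p_{Aroma} − 2)(54 − 2p_{Aroma} + p_{Brew}).
∂π/∂p_{Aroma} = 58 − 4p_{Aroma} + p_{Brew} = 0 ⇒ p_{Aroma} = 14.5 + 0.25p_{Brew}.
Similarly p_{Brew} = 17 + 0.25p_{Aroma}.
Substituting the second reaction function into the first: p_{Aroma} = 14.5 + 0.25(17 + 0.25p_{Aroma}), which gives 0.9375p_{Aroma} = 18.75 ⇒ p_{Aroma} = 20.
Then p_{Brew} = 17 + 0.25·20 = 22.
q_{Aroma} = 54 − 2·20 + 22 = 36.

36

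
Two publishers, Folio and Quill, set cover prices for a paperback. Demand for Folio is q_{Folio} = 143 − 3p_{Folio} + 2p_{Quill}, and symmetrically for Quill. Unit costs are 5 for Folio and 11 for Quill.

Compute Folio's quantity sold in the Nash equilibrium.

Folio's profit: π = (p_{Folio} − 5)(143 − 3p_{Folio} + 2p_{Quill}).
∂π/∂p_{Folio} = 158 − 6p_{Folio} + 2p_{Quill} = 0 ⇒ p_{Folio} = 79/3 + (1/3)p_{Quill}.
Similarly p_{Quill} = 88/3 + (1/3)p_{Folio}.
Substituting the second reaction function into the first: p_{Folio} = 79/3 + (1/3)(88/3 + (1/3)p_{Folio}), which gives (8/9)p_{Folio} = 325/9 ⇒ p_{Folio} = 40.625.
Then p_{Quill} = 88/3 + (1/3)·40.625 = 42.875.
q_{Folio} = 143 − 3·40.625 + 2·42.875 = 106.875.

106.875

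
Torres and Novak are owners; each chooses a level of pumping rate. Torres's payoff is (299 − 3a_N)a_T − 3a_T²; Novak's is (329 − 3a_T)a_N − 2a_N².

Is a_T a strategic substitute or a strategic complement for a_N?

Expanding Torres's payoff: 299a_T − 3a_Na_T − 3a_T².
∂π/∂a_T = 299 − 3a_N − 6a_T = 0, so a_T = 299/6 − 0.5a_N.
The best-response slope da_T/da_N = −0.5 < 0: the reaction function is downward-sloping, so the choices are strategic substitutes.

strategic substitutes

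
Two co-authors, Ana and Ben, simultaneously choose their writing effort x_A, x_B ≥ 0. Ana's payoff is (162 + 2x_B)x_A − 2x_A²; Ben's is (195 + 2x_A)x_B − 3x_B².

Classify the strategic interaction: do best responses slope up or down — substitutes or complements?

strategic complements

Expanding Ana's payoff: 162x_A + 2x_Bx_A − 2x_A².
∂π/∂x_A = 162 + 2x_B − 4x_A = 0, so x_A = 40.5 + 0.5x_B.
The best-response slope dx_A/dx_B = 0.5 > 0: the reaction function is upward-sloping, so the choices are strategic complements.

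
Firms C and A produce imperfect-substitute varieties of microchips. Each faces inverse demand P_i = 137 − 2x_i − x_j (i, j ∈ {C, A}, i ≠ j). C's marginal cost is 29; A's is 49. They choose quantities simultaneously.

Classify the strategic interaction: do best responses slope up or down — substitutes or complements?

Firm C's profit: π = x_C(137 − 2x_C − x_A) − 29x_C.
∂π/∂x_C = 108 − 4x_C − x_A = 0 ⇒ x_C = 27 − 0.25x_A.
The best-response slope dx_C/dx_A = −0.25 < 0: the reaction function is downward-sloping, so the choices are strategic substitutes.

strategic substitutes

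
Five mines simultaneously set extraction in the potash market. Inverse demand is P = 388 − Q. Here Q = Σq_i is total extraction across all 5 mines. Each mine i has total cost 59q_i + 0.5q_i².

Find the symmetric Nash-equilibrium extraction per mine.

47

A representative mine's profit is π_i = q_i(388 − Q) − 59q_i − 0.5q_i², with Q = q_i + Σ_{j≠i} q_j.
First-order condition: 329 − 3q_i − Σ_{j≠i} q_j = 0.
With identical mines, set every q_j = q: then 329 − 3q − 4q = 0, i.e. q = 329/7 = 47.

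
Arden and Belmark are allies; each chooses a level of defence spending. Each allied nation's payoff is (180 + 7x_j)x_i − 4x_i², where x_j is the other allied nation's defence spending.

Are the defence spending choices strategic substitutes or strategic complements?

strategic complements

Arden's payoff is (180 + 7x_B)x_A − 4x_A².
∂π/∂x_A = 180 + 7x_B − 8x_A = 0, so x_A = 22.5 + 0.875x_B.
The best-response slope dx_A/dx_B = 0.875 > 0: the reaction function is upward-sloping, so the choices are strategic complements.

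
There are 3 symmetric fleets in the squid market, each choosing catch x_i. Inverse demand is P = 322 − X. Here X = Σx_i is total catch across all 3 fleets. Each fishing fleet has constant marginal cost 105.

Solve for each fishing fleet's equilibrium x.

54.25

A representative fishing fleet's profit is π_i = x_i(322 − X) − 105x_i, with X = x_i + Σ_{j≠i} x_j.
First-order condition: 217 − 2x_i − Σ_{j≠i} x_j = 0.
Imposing symmetry (x_j = x for all j) turns Σ_{j≠i} x_j into 2x, so 217 = 4x and x = 54.25.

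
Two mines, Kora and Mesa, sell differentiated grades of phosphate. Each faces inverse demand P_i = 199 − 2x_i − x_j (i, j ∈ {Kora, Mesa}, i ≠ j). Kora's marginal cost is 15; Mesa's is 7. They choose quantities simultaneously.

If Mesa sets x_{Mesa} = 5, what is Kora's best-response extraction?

44.75

Mine Kora's profit: π = x_{Kora}(199 − 2x_{Kora} − x_{Mesa}) − 15x_{Kora}.
∂π/∂x_{Kora} = 184 − 4x_{Kora} − x_{Mesa} = 0 ⇒ x_{Kora} = 46 − 0.25x_{Mesa}.
At x_{Mesa} = 5: x_{Kora} = 46 − 0.25·5 = 44.75.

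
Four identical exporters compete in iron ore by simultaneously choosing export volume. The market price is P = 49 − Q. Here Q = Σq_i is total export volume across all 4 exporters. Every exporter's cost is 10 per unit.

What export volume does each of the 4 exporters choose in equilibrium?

A representative exporter's profit is π_i = q_i(49 − Q) − 10q_i, with Q = q_i + Σ_{j≠i} q_j.
First-order condition: 39 − 2q_i − Σ_{j≠i} q_j = 0.
Imposing symmetry (q_j = q for all j) turns Σ_{j≠i} q_j into 3q, so 39 = 5q and q = 7.8.

7.8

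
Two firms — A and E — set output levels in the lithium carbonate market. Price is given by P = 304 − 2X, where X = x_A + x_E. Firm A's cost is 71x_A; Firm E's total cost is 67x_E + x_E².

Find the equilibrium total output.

70.3

Firm A's profit: π = x_A(304 − 2(x_A + x_E)) − 71x_A.
∂π/∂x_A = 233 − 4x_A − 2x_E = 0, so x_A = 58.25 − 0.5x_E.
For E: ∂π/∂x_E = 237 − 6x_E − 2x_A = 0 ⇒ x_E = 39.5 − (1/3)x_A.
Substituting the second reaction function into the first: x_A = 58.25 − 0.5(39.5 − (1/3)x_A), which gives (5/6)x_A = 38.5 ⇒ x_A = 46.2.
Then x_E = 39.5 − (1/3)·46.2 = 24.1.
Total output: 46.2 + 24.1 = 70.3.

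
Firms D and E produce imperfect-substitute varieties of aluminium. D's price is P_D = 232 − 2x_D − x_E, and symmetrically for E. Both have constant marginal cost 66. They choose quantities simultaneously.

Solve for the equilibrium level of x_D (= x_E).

Firm D's profit: π = x_D(232 − 2x_D − x_E) − 66x_D.
∂π/∂x_D = 166 − 4x_D − x_E = 0 ⇒ x_D = 41.5 − 0.25x_E.
By symmetry x_E = x_D; substituting into the reaction function, 1.25x_D = 41.5 and x_D = 33.2.

33.2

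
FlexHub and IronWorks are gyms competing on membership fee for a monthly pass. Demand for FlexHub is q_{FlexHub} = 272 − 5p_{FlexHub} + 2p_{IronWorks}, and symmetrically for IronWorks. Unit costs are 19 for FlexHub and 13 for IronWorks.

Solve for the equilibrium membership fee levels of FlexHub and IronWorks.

FlexHub's profit: π = (p_{FlexHub} − 19)(272 − 5p_{FlexHub} + 2p_{IronWorks}).
∂π/∂p_{FlexHub} = 367 − 10p_{FlexHub} + 2p_{IronWorks} = 0 ⇒ p_{FlexHub} = 36.7 + 0.2p_{IronWorks}.
Similarly p_{IronWorks} = 33.7 + 0.2p_{FlexHub}.
Substituting the second reaction function into the first: p_{FlexHub} = 36.7 + 0.2(33.7 + 0.2p_{FlexHub}), which gives 0.96p_{FlexHub} = 43.44 ⇒ p_{FlexHub} = 45.25.
Then p_{IronWorks} = 33.7 + 0.2·45.25 = 42.75.

45.25, 42.75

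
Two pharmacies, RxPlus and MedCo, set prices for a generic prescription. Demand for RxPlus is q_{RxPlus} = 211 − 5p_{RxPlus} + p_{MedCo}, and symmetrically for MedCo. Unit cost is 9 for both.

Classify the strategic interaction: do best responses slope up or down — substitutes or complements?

strategic complements

RxPlus's profit: π = (p_{RxPlus} − 9)(211 − 5p_{RxPlus} + p_{MedCo}).
∂π/∂p_{RxPlus} = 256 − 10p_{RxPlus} + p_{MedCo} = 0 ⇒ p_{RxPlus} = 25.6 + 0.1p_{MedCo}.
The best-response slope dp_{RxPlus}/dp_{MedCo} = 0.1 > 0: the reaction function is upward-sloping, so the choices are strategic complements.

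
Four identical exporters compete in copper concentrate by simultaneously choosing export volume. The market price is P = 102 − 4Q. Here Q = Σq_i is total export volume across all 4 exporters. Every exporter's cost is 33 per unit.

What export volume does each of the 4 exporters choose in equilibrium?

A representative exporter's profit is π_i = q_i(102 − 4Q) − 33q_i, with Q = q_i + Σ_{j≠i} q_j.
First-order condition: 69 − 8q_i − 4Σ_{j≠i} q_j = 0.
In a symmetric equilibrium every exporter chooses the same q, so Σ_{j≠i} q_j = 3q. The condition becomes 69 − 20q = 0, giving q = 69/20 = 3.45.

3.45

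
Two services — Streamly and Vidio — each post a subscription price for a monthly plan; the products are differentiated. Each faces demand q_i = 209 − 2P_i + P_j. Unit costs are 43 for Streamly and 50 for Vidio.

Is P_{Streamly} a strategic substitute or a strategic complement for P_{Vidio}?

Streamly's profit: π = (P_{Streamly} − 43)(209 − 2P_{Streamly} + P_{Vidio}).
∂π/∂P_{Streamly} = 295 − 4P_{Streamly} + P_{Vidio} = 0 ⇒ P_{Streamly} = 73.75 + 0.25P_{Vidio}.
The best-response slope dP_{Streamly}/dP_{Vidio} = 0.25 > 0: the reaction function is upward-sloping, so the choices are strategic complements.

strategic complements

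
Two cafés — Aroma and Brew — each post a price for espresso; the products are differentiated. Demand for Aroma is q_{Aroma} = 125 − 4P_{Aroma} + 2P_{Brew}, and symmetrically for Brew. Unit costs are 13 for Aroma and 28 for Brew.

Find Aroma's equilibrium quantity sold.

74

Aroma's profit: π = (P_{Aroma} − 13)(125 − 4P_{Aroma} + 2P_{Brew}).
∂π/∂P_{Aroma} = 177 − 8P_{Aroma} + 2P_{Brew} = 0 ⇒ P_{Aroma} = 22.125 + 0.25P_{Brew}.
Similarly P_{Brew} = 29.625 + 0.25P_{Aroma}.
Substituting the second reaction function into the first: P_{Aroma} = 22.125 + 0.25(29.625 + 0.25P_{Aroma}), which gives 0.9375P_{Aroma} = 945/32 ⇒ P_{Aroma} = 31.5.
Then P_{Brew} = 29.625 + 0.25·31.5 = 37.5.
q_{Aroma} = 125 − 4·31.5 + 2·37.5 = 74.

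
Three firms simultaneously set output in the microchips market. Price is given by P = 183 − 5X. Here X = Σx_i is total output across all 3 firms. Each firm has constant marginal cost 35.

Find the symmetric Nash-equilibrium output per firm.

7.4

A representative firm's profit is π_i = x_i(183 − 5X) − 35x_i, with X = x_i + Σ_{j≠i} x_j.
First-order condition: 148 − 10x_i − 5Σ_{j≠i} x_j = 0.
Imposing symmetry (x_j = x for all j) turns Σ_{j≠i} x_j into 2x, so 148 = 20x and x = 7.4.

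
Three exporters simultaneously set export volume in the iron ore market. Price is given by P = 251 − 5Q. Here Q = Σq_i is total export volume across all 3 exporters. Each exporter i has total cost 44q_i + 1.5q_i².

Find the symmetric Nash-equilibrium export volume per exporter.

A representative exporter's profit is π_i = q_i(251 − 5Q) − 44q_i − 1.5q_i², with Q = q_i + Σ_{j≠i} q_j.
First-order condition: 207 − 13q_i − 5Σ_{j≠i} q_j = 0.
With identical exporters, set every q_j = q: then 207 − 13q − 10q = 0, i.e. q = 207/23 = 9.

9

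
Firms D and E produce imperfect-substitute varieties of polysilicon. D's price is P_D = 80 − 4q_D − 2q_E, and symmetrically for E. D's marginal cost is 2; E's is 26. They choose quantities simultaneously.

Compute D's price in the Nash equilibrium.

Firm D's profit: π = q_D(80 − 4q_D − 2q_E) − 2q_D.
∂π/∂q_D = 78 − 8q_D − 2q_E = 0 ⇒ q_D = 9.75 − 0.25q_E.
Similarly q_E = 6.75 − 0.25q_D.
Substituting the second reaction function into the first: q_D = 9.75 − 0.25(6.75 − 0.25q_D), which gives 0.9375q_D = 8.0625 ⇒ q_D = 8.6.
Then q_E = 6.75 − 0.25·8.6 = 4.6.
P_D = 80 − 4·8.6 − 2·4.6 = 36.4.

36.4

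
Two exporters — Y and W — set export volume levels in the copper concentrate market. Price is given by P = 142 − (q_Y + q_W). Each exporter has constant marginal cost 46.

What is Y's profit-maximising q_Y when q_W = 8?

44

Exporter Y's profit: π = q_Y(142 − (q_Y + q_W)) − 46q_Y.
∂π/∂q_Y = 96 − 2q_Y − q_W = 0, so q_Y = 48 − 0.5q_W.
At q_W = 8: q_Y = 48 − 0.5·8 = 44.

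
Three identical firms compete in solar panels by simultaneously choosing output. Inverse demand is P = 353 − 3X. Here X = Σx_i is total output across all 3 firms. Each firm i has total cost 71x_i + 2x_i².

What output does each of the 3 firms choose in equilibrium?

17.625

A representative firm's profit is π_i = x_i(353 − 3X) − 71x_i − 2x_i², with X = x_i + Σ_{j≠i} x_j.
First-order condition: 282 − 10x_i − 3Σ_{j≠i} x_j = 0.
Imposing symmetry (x_j = x for all j) turns Σ_{j≠i} x_j into 2x, so 282 = 16x and x = 17.625.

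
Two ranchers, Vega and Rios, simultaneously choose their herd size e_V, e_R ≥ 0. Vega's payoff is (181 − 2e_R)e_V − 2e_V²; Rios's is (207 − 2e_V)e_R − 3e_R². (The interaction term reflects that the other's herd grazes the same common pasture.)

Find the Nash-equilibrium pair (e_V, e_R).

Expanding Vega's payoff: 181e_V − 2e_Re_V − 2e_V².
∂π/∂e_V = 181 − 2e_R − 4e_V = 0, so e_V = 45.25 − 0.5e_R.
Likewise for Rios: e_R = 34.5 − (1/3)e_V.
Substituting the second reaction function into the first: e_V = 45.25 − 0.5(34.5 − (1/3)e_V), which gives (5/6)e_V = 28 ⇒ e_V = 33.6.
Then e_R = 34.5 − (1/3)·33.6 = 23.3.

33.6, 23.3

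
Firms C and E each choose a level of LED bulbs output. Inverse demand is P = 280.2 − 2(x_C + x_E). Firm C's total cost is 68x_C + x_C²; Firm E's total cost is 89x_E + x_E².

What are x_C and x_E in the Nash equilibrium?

27.8375, 22.5875

Firm C's profit: π = x_C(280.2 − 2(x_C + x_E)) − 68x_C − x_C².
∂π/∂x_C = 212.2 − 6x_C − 2x_E = 0, so x_C = 1061/30 − (1/3)x_E.
By the same steps for E: x_E = 478/15 − (1/3)x_C.
Plugging x_E into C's best response: x_C = 1061/30 − (1/3)(478/15 − (1/3)x_C) ⇒ (8/9)x_C = 2227/90, so x_C = 27.8375.
Then x_E = 478/15 − (1/3)·27.8375 = 22.5875.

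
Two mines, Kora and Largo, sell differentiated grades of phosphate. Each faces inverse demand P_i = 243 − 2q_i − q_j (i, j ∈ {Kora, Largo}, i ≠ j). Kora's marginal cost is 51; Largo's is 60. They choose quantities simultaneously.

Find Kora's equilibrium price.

129

Mine Kora's profit: π = q_{Kora}(243 − 2q_{Kora} − q_{Largo}) − 51q_{Kora}.
∂π/∂q_{Kora} = 192 − 4q_{Kora} − q_{Largo} = 0 ⇒ q_{Kora} = 48 − 0.25q_{Largo}.
Similarly q_{Largo} = 45.75 − 0.25q_{Kora}.
Plugging q_{Largo} into Kora's best response: q_{Kora} = 48 − 0.25(45.75 − 0.25q_{Kora}) ⇒ 0.9375q_{Kora} = 36.5625, so q_{Kora} = 39.
Then q_{Largo} = 45.75 − 0.25·39 = 36.
P_{Kora} = 243 − 2·39 − 36 = 129.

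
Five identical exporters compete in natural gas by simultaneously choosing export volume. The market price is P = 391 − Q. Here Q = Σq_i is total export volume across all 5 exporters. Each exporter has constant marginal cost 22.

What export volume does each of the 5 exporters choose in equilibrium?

A representative exporter's profit is π_i = q_i(391 − Q) − 22q_i, with Q = q_i + Σ_{j≠i} q_j.
First-order condition: 369 − 2q_i − Σ_{j≠i} q_j = 0.
With identical exporters, set every q_j = q: then 369 − 2q − 4q = 0, i.e. q = 369/6 = 61.5.

61.5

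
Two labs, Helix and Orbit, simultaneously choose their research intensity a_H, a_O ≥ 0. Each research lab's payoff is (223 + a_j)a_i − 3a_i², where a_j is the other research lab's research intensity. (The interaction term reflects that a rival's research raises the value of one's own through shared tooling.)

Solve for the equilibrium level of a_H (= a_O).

Helix's payoff is (223 + a_O)a_H − 3a_H².
∂π/∂a_H = 223 + a_O − 6a_H = 0, so a_H = 223/6 + (1/6)a_O.
The game is symmetric, so in equilibrium a_O = a_H: the reaction function gives (5/6)a_H = 223/6, hence a_H = 44.6.

44.6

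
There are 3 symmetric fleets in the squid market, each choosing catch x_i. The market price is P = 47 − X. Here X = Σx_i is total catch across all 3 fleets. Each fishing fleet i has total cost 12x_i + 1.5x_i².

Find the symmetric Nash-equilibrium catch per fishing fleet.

5

A representative fishing fleet's profit is π_i = x_i(47 − X) − 12x_i − 1.5x_i², with X = x_i + Σ_{j≠i} x_j.
First-order condition: 35 − 5x_i − Σ_{j≠i} x_j = 0.
In a symmetric equilibrium every fishing fleet chooses the same x, so Σ_{j≠i} x_j = 2x. The condition becomes 35 − 7x = 0, giving x = 35/7 = 5.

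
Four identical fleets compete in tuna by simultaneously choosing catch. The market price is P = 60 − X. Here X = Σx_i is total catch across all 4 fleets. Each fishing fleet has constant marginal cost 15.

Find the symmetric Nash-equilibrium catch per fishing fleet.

A representative fishing fleet's profit is π_i = x_i(60 − X) − 15x_i, with X = x_i + Σ_{j≠i} x_j.
First-order condition: 45 − 2x_i − Σ_{j≠i} x_j = 0.
With identical fishing fleets, set every x_j = x: then 45 − 2x − 3x = 0, i.e. x = 45/5 = 9.

9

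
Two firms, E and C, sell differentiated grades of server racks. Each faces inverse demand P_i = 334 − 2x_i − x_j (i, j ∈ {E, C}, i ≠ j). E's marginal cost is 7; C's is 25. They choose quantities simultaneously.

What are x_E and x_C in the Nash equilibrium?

66.6, 60.6

Firm E's profit: π = x_E(334 − 2x_E − x_C) − 7x_E.
∂π/∂x_E = 327 − 4x_E − x_C = 0 ⇒ x_E = 81.75 − 0.25x_C.
Similarly x_C = 77.25 − 0.25x_E.
Substituting the second reaction function into the first: x_E = 81.75 − 0.25(77.25 − 0.25x_E), which gives 0.9375x_E = 62.4375 ⇒ x_E = 66.6.
Then x_C = 77.25 − 0.25·66.6 = 60.6.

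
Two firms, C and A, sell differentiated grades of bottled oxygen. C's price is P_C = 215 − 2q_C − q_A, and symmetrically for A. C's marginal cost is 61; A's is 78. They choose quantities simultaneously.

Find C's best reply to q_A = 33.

30.25

Firm C's profit: π = q_C(215 − 2q_C − q_A) − 61q_C.
∂π/∂q_C = 154 − 4q_C − q_A = 0 ⇒ q_C = 38.5 − 0.25q_A.
At q_A = 33: q_C = 38.5 − 0.25·33 = 30.25.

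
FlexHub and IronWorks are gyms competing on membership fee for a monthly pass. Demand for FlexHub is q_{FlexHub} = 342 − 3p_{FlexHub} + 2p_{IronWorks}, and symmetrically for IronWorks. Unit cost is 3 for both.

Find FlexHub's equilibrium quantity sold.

254.25

FlexHub's profit: π = (p_{FlexHub} − 3)(342 − 3p_{FlexHub} + 2p_{IronWorks}).
∂π/∂p_{FlexHub} = 351 − 6p_{FlexHub} + 2p_{IronWorks} = 0 ⇒ p_{FlexHub} = 58.5 + (1/3)p_{IronWorks}.
The game is symmetric, so in equilibrium p_{IronWorks} = p_{FlexHub}: the reaction function gives (2/3)p_{FlexHub} = 58.5, hence p_{FlexHub} = 87.75.
q_{FlexHub} = 342 − 3·87.75 + 2·87.75 = 254.25.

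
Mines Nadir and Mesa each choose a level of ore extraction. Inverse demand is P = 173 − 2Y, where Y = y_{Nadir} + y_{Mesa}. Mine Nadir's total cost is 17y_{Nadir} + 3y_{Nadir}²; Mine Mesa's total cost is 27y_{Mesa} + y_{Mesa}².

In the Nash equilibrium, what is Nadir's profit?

661.25

Mine Nadir's profit: π = y_{Nadir}(173 − 2(y_{Nadir} + y_{Mesa})) − 17y_{Nadir} − 3y_{Nadir}².
∂π/∂y_{Nadir} = 156 − 10y_{Nadir} − 2y_{Mesa} = 0, so y_{Nadir} = 15.6 − 0.2y_{Mesa}.
For Mesa: ∂π/∂y_{Mesa} = 146 − 6y_{Mesa} − 2y_{Nadir} = 0 ⇒ y_{Mesa} = 73/3 − (1/3)y_{Nadir}.
Plugging y_{Mesa} into Nadir's best response: y_{Nadir} = 15.6 − 0.2(73/3 − (1/3)y_{Nadir}) ⇒ (14/15)y_{Nadir} = 161/15, so y_{Nadir} = 11.5.
Then y_{Mesa} = 73/3 − (1/3)·11.5 = 20.5.
Price P = 173 − 2·32 = 109.
Nadir's profit: (109 − 17)·11.5 − 3(11.5)² = 661.25.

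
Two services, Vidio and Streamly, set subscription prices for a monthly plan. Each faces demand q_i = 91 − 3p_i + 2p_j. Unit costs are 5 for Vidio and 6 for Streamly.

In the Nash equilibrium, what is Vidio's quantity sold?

65.0625

Vidio's profit: π = (p_{Vidio} − 5)(91 − 3p_{Vidio} + 2p_{Streamly}).
∂π/∂p_{Vidio} = 106 − 6p_{Vidio} + 2p_{Streamly} = 0 ⇒ p_{Vidio} = 53/3 + (1/3)p_{Streamly}.
Similarly p_{Streamly} = 109/6 + (1/3)p_{Vidio}.
Substituting the second reaction function into the first: p_{Vidio} = 53/3 + (1/3)(109/6 + (1/3)p_{Vidio}), which gives (8/9)p_{Vidio} = 427/18 ⇒ p_{Vidio} = 26.6875.
Then p_{Streamly} = 109/6 + (1/3)·26.6875 = 27.0625.
q_{Vidio} = 91 − 3·26.6875 + 2·27.0625 = 65.0625.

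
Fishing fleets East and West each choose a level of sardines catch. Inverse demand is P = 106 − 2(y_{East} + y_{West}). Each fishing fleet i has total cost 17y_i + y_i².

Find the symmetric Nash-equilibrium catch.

Fishing fleet East's profit: π = y_{East}(106 − 2(y_{East} + y_{West})) − 17y_{East} − y_{East}².
∂π/∂y_{East} = 89 − 6y_{East} − 2y_{West} = 0, so y_{East} = 89/6 − (1/3)y_{West}.
The game is symmetric, so in equilibrium y_{West} = y_{East}: the reaction function gives (4/3)y_{East} = 89/6, hence y_{East} = 11.125.

11.125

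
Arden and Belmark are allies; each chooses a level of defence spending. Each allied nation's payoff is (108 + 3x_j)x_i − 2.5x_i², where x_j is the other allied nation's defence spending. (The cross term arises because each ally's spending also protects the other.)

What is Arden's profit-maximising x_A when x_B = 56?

55.2

Arden's payoff is (108 + 3x_B)x_A − 2.5x_A².
∂π/∂x_A = 108 + 3x_B − 5x_A = 0, so x_A = 21.6 + 0.6x_B.
At x_B = 56: x_A = 21.6 + 0.6·56 = 55.2.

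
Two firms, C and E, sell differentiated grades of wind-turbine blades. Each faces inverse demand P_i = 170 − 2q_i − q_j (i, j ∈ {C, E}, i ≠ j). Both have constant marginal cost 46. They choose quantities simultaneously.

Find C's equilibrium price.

Firm C's profit: π = q_C(170 − 2q_C − q_E) − 46q_C.
∂π/∂q_C = 124 − 4q_C − q_E = 0 ⇒ q_C = 31 − 0.25q_E.
Setting q_C = q_E in the reaction function: q_C = 31 − 0.25q_C, so q_C = 31 / 1.25 = 24.8.
P_C = 170 − 2·24.8 − 24.8 = 95.6.

95.6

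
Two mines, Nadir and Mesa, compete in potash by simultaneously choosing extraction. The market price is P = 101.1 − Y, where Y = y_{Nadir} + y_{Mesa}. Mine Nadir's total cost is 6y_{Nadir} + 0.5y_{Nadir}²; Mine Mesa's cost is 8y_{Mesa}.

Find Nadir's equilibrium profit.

Mine Nadir's profit: π = y_{Nadir}(101.1 − (y_{Nadir} + y_{Mesa})) − 6y_{Nadir} − 0.5y_{Nadir}².
∂π/∂y_{Nadir} = 95.1 − 3y_{Nadir} − y_{Mesa} = 0, so y_{Nadir} = 31.7 − (1/3)y_{Mesa}.
For Mesa: ∂π/∂y_{Mesa} = 93.1 − 2y_{Mesa} − y_{Nadir} = 0 ⇒ y_{Mesa} = 46.55 − 0.5y_{Nadir}.
Solving the two reaction functions simultaneously: (1 − (−1/3)(−0.5))y_{Nadir} = 31.7 − (1/3)·46.55, so (5/6)y_{Nadir} = 971/60 and y_{Nadir} = 19.42.
Then y_{Mesa} = 46.55 − 0.5·19.42 = 36.84.
Price P = 101.1 − 56.26 = 44.84.
Nadir's profit: (44.84 − 6)·19.42 − 0.5(19.42)² = 565.7046.

565.7046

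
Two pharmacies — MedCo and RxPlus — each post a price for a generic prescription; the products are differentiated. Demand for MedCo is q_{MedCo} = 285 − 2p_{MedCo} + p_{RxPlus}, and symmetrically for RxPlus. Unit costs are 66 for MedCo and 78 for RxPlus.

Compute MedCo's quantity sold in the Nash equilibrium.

149.2

MedCo's profit: π = (p_{MedCo} − 66)(285 − 2p_{MedCo} + p_{RxPlus}).
∂π/∂p_{MedCo} = 417 − 4p_{MedCo} + p_{RxPlus} = 0 ⇒ p_{MedCo} = 104.25 + 0.25p_{RxPlus}.
Similarly p_{RxPlus} = 110.25 + 0.25p_{MedCo}.
Solving the two reaction functions simultaneously: (1 − (0.25)(0.25))p_{MedCo} = 104.25 + 0.25·110.25, so 0.9375p_{MedCo} = 131.8125 and p_{MedCo} = 140.6.
Then p_{RxPlus} = 110.25 + 0.25·140.6 = 145.4.
q_{MedCo} = 285 − 2·140.6 + 145.4 = 149.2.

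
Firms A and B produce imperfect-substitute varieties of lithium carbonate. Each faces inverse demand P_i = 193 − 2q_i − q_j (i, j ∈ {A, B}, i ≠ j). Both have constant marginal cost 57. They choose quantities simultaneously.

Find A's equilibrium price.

Firm A's profit: π = q_A(193 − 2q_A − q_B) − 57q_A.
∂π/∂q_A = 136 − 4q_A − q_B = 0 ⇒ q_A = 34 − 0.25q_B.
The game is symmetric, so in equilibrium q_B = q_A: the reaction function gives 1.25q_A = 34, hence q_A = 27.2.
P_A = 193 − 2·27.2 − 27.2 = 111.4.

111.4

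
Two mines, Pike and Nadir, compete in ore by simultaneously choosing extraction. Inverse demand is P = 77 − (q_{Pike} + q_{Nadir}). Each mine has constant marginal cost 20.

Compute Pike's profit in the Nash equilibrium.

361

Mine Pike's profit: π = q_{Pike}(77 − (q_{Pike} + q_{Nadir})) − 20q_{Pike}.
∂π/∂q_{Pike} = 57 − 2q_{Pike} − q_{Nadir} = 0, so q_{Pike} = 28.5 − 0.5q_{Nadir}.
The game is symmetric, so in equilibrium q_{Nadir} = q_{Pike}: the reaction function gives 1.5q_{Pike} = 28.5, hence q_{Pike} = 19.
Price P = 77 − 38 = 39.
Pike's profit: (39 − 20)·19 = 361.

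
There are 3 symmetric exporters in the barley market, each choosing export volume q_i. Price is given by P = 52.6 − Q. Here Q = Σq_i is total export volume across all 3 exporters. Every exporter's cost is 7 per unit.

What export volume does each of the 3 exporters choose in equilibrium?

A representative exporter's profit is π_i = q_i(52.6 − Q) − 7q_i, with Q = q_i + Σ_{j≠i} q_j.
First-order condition: 45.6 − 2q_i − Σ_{j≠i} q_j = 0.
Imposing symmetry (q_j = q for all j) turns Σ_{j≠i} q_j into 2q, so 45.6 = 4q and q = 11.4.

11.4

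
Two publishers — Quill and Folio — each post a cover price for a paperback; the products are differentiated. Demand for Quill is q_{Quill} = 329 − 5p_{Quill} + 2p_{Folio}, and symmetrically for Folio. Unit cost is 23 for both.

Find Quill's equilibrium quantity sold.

Quill's profit: π = (p_{Quill} − 23)(329 − 5p_{Quill} + 2p_{Folio}).
∂π/∂p_{Quill} = 444 − 10p_{Quill} + 2p_{Folio} = 0 ⇒ p_{Quill} = 44.4 + 0.2p_{Folio}.
Setting p_{Quill} = p_{Folio} in the reaction function: p_{Quill} = 44.4 + 0.2p_{Quill}, so p_{Quill} = 44.4 / 0.8 = 55.5.
q_{Quill} = 329 − 5·55.5 + 2·55.5 = 162.5.

162.5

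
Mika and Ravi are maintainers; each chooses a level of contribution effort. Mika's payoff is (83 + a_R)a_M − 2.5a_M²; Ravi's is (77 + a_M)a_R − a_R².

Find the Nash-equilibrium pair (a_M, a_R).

Expanding Mika's payoff: 83a_M + a_Ra_M − 2.5a_M².
∂π/∂a_M = 83 + a_R − 5a_M = 0, so a_M = 16.6 + 0.2a_R.
Likewise for Ravi: a_R = 38.5 + 0.5a_M.
Substituting the second reaction function into the first: a_M = 16.6 + 0.2(38.5 + 0.5a_M), which gives 0.9a_M = 24.3 ⇒ a_M = 27.
Then a_R = 38.5 + 0.5·27 = 52.

27, 52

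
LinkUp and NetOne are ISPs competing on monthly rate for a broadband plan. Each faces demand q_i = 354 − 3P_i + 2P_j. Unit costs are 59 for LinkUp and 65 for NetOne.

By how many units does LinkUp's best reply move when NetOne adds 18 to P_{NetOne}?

6

LinkUp's profit: π = (P_{LinkUp} − 59)(354 − 3P_{LinkUp} + 2P_{NetOne}).
∂π/∂P_{LinkUp} = 531 − 6P_{LinkUp} + 2P_{NetOne} = 0 ⇒ P_{LinkUp} = 88.5 + (1/3)P_{NetOne}.
The reaction-function slope is 1/3, so an 18-unit rise in P_{NetOne} moves P_{LinkUp} by 1/3 × 18 = 6. LinkUp's best response rises — the actions are strategic complements.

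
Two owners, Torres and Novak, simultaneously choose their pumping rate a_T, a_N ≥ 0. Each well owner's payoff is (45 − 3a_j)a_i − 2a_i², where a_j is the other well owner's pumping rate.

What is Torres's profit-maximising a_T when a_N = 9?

4.5

Torres's payoff is (45 − 3a_N)a_T − 2a_T².
∂π/∂a_T = 45 − 3a_N − 4a_T = 0, so a_T = 11.25 − 0.75a_N.
At a_N = 9: a_T = 11.25 − 0.75·9 = 4.5.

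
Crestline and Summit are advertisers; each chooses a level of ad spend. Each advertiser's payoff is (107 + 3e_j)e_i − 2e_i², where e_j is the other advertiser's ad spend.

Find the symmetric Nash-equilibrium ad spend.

107

Crestline's payoff is (107 + 3e_S)e_C − 2e_C².
∂π/∂e_C = 107 + 3e_S − 4e_C = 0, so e_C = 26.75 + 0.75e_S.
The game is symmetric, so in equilibrium e_S = e_C: the reaction function gives 0.25e_C = 26.75, hence e_C = 107.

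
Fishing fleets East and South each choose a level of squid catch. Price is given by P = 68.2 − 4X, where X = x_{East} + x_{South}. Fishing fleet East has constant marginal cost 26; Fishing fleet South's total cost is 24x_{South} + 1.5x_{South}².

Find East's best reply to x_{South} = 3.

3.775

Fishing fleet East's profit: π = x_{East}(68.2 − 4(x_{East} + x_{South})) − 26x_{East}.
∂π/∂x_{East} = 42.2 − 8x_{East} − 4x_{South} = 0, so x_{East} = 5.275 − 0.5x_{South}.
At x_{South} = 3: x_{East} = 5.275 − 0.5·3 = 3.775.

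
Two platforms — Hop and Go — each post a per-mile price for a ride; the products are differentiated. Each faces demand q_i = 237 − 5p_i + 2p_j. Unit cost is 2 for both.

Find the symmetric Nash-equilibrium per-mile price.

Hop's profit: π = (p_{Hop} − 2)(237 − 5p_{Hop} + 2p_{Go}).
∂π/∂p_{Hop} = 247 − 10p_{Hop} + 2p_{Go} = 0 ⇒ p_{Hop} = 24.7 + 0.2p_{Go}.
The game is symmetric, so in equilibrium p_{Go} = p_{Hop}: the reaction function gives 0.8p_{Hop} = 24.7, hence p_{Hop} = 30.875.

30.875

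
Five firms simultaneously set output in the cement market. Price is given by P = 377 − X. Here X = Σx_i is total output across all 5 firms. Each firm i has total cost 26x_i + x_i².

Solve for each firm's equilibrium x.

A representative firm's profit is π_i = x_i(377 − X) − 26x_i − x_i², with X = x_i + Σ_{j≠i} x_j.
First-order condition: 351 − 4x_i − Σ_{j≠i} x_j = 0.
With identical firms, set every x_j = x: then 351 − 4x − 4x = 0, i.e. x = 351/8 = 43.875.

43.875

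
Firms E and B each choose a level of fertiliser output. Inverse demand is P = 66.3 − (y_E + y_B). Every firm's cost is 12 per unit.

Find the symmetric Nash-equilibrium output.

18.1

Firm E's profit: π = y_E(66.3 − (y_E + y_B)) − 12y_E.
∂π/∂y_E = 54.3 − 2y_E − y_B = 0, so y_E = 27.15 − 0.5y_B.
By symmetry y_B = y_E; substituting into the reaction function, 1.5y_E = 27.15 and y_E = 18.1.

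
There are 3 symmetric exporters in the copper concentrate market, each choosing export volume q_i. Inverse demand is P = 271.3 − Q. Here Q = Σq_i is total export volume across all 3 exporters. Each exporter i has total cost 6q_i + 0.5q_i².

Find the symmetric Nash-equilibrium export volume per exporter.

A representative exporter's profit is π_i = q_i(271.3 − Q) − 6q_i − 0.5q_i², with Q = q_i + Σ_{j≠i} q_j.
First-order condition: 265.3 − 3q_i − Σ_{j≠i} q_j = 0.
In a symmetric equilibrium every exporter chooses the same q, so Σ_{j≠i} q_j = 2q. The condition becomes 265.3 − 5q = 0, giving q = 265.3/5 = 53.06.

53.06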